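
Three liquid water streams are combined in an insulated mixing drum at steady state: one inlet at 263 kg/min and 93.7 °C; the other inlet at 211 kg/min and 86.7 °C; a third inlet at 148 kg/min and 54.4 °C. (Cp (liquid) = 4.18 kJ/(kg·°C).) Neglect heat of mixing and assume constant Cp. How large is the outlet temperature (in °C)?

T_out = 82.0 °C

Energy balance with Q = 0: Σ ṁᵢCp,ᵢ(T_out − Tᵢ) = 0
Σ ṁᵢCp,ᵢTᵢ = 263×4.18×93.7 + 211×4.18×86.7 + 148×4.18×54.4 = 213130
Σ ṁᵢCp,ᵢ = 263×4.18 + 211×4.18 + 148×4.18 = 2600
T_out = 213130 / 2600 = 81.974 °C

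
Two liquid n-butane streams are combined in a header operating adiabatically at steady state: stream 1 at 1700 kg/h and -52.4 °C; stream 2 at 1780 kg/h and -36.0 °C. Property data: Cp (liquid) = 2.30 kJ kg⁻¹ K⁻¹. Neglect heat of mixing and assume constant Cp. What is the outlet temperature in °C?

T_out = -44.0 °C

Energy balance with Q = 0: Σ ṁᵢCp,ᵢ(T_out − Tᵢ) = 0
Σ ṁᵢCp,ᵢTᵢ = 1700×2.30×-52.4 + 1780×2.30×-36.0 = -352270
Σ ṁᵢCp,ᵢ = 1700×2.30 + 1780×2.30 = 8004
T_out = -352270 / 8004 = -44.011 °C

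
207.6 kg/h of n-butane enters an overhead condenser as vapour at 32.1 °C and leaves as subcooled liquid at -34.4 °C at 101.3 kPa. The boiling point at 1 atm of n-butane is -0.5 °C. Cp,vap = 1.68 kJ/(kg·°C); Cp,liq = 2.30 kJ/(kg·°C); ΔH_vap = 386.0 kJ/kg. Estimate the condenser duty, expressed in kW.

Q_c = 29.9 kW

vapour 32.1→-0.5 °C: -54.768 kJ/kg
condensation at -0.5 °C: -386 kJ/kg
liquid -0.5→-34.4 °C: -77.97 kJ/kg
Δh = -54.768 + -386 + -77.97 = -518.74 kJ/kg
Q = ṁ·Δh = 207.6 kg/h × -518.74 kJ/kg = -107690 kJ/h
|Q| = 29.914 kW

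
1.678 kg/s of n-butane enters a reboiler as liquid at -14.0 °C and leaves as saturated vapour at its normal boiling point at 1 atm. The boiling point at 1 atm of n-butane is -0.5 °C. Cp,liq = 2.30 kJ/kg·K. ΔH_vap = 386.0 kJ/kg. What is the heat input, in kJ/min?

liquid -14.0→-0.5 °C: 31.05 kJ/kg
vaporisation at -0.5 °C: 386 kJ/kg
Δh = 31.05 + 386 = 417.05 kJ/kg
Q = ṁ·Δh = 1.678 kg/s × 417.05 kJ/kg = 699.81 kJ/s
|Q| = 699.81 kW = 41989 kJ/min

Q = 42000 kJ/min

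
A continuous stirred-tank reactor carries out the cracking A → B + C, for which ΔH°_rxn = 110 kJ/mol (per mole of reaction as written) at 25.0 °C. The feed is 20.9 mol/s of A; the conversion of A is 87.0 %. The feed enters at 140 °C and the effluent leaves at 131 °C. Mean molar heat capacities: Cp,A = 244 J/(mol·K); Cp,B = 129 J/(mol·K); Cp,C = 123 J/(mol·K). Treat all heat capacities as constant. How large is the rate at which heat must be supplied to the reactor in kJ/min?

Q_in = 118000 kJ/min

Extent of reaction ξ = 0.870 × 20.9 = 18.183 mol/s
Reaction term: ξ·ΔH°_rxn = 18.183 × 110 = 2000.1 kJ/s
Sensible, feed 140→25 °C: -586.45 kJ/s
Outlet flows (mol/s): A 2.717, B 18.183, C 18.183
Sensible, products 25→131 °C: 555.98 kJ/s
Q = ΔH = 1969.7 kJ/s = 1969.7 kW
Heat supplied = 118180 kJ/min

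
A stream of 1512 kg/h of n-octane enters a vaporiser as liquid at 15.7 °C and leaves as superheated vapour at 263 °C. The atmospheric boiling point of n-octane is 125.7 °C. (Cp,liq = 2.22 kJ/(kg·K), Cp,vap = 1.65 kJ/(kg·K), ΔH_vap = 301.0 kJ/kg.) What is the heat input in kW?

Q = 324 kW

liquid 15.7→125.7 °C: 244.2 kJ/kg
vaporisation at 125.7 °C: 301 kJ/kg
vapour 125.7→263 °C: 226.55 kJ/kg
Δh = 244.2 + 301 + 226.55 = 771.75 kJ/kg
Q = ṁ·Δh = 1512 kg/h × 771.75 kJ/kg = 1.1669e+06 kJ/h
|Q| = 324.13 kW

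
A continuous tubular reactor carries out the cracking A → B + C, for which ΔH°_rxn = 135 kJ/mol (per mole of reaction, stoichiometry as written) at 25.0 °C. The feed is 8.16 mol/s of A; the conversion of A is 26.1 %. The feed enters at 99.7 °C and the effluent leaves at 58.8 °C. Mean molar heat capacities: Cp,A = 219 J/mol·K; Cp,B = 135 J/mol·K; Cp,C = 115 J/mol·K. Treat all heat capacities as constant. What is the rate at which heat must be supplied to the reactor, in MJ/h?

Q_in = 780 MJ/h

Extent of reaction ξ = 0.261 × 8.16 = 2.1298 mol/s
Reaction term: ξ·ΔH°_rxn = 2.1298 × 135 = 287.52 kJ/s
Sensible, feed 99.7→25 °C: -133.49 kJ/s
Outlet flows (mol/s): A 6.0302, B 2.1298, C 2.1298
Sensible, products 25→58.8 °C: 62.634 kJ/s
Q = ΔH = 216.66 kJ/s = 216.66 kW
Heat supplied = 779.97 MJ/h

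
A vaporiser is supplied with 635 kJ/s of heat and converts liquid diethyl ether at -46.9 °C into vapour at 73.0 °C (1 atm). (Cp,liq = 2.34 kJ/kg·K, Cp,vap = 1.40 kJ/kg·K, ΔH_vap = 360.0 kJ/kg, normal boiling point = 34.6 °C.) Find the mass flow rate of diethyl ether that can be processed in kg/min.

ṁ = 63.0 kg/min

Δh = 2.34×(34.6−-46.9) + 360.0 + 1.40×(73.0−34.6) = 604.47 kJ/kg
Q = 635 kJ/s = 635 kJ/s = 38100 kJ/min
ṁ = Q/Δh = 38100 / 604.47 = 63.03 kg/min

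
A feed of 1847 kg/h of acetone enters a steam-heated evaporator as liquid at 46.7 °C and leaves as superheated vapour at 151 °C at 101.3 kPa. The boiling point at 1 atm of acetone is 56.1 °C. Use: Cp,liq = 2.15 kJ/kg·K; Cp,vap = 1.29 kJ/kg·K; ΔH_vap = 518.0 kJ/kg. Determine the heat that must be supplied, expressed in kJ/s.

Q = 339 kJ/s

liquid 46.7→56.1 °C: 20.21 kJ/kg
vaporisation at 56.1 °C: 518 kJ/kg
vapour 56.1→151 °C: 122.42 kJ/kg
Δh = 20.21 + 518 + 122.42 = 660.63 kJ/kg
Q = ṁ·Δh = 1847 kg/h × 660.63 kJ/kg = 1.2202e+06 kJ/h
|Q| = 338.94 kW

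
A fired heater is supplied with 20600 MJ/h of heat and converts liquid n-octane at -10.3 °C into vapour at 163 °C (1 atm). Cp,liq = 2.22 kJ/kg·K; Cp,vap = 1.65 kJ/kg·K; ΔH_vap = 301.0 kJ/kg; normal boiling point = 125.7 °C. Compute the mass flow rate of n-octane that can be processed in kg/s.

ṁ = 8.61 kg/s

Δh = 2.22×(125.7−-10.3) + 301.0 + 1.65×(163−125.7) = 664.47 kJ/kg
Q = 20600 MJ/h = 5722.2 kJ/s = 5722.2 kJ/s
ṁ = Q/Δh = 5722.2 / 664.47 = 8.6118 kg/s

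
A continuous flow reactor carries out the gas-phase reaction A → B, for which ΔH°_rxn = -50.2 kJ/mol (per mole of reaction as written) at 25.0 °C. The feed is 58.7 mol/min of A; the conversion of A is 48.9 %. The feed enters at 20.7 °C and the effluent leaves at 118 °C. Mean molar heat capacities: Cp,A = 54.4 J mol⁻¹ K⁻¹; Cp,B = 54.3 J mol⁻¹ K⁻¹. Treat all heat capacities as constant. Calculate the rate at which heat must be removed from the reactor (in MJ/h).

Extent of reaction ξ = 0.489 × 58.7 = 28.704 mol/min
Reaction term: ξ·ΔH°_rxn = 28.704 × -50.2 = -1441 kJ/min
Sensible, feed 20.7→25 °C: 13.731 kJ/min
Outlet flows (mol/min): A 29.996, B 28.704
Sensible, products 25→118 °C: 296.71 kJ/min
Q = ΔH = -1130.5 kJ/min = -18.842 kW
Heat removed = 67.831 MJ/h

Q_out = 67.8 MJ/h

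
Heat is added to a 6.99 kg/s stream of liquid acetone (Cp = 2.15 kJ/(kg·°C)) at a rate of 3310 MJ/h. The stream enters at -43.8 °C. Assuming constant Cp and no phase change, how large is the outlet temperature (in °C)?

Q = 3310 MJ/h = 919.44 kJ/s
ΔT = Q/(ṁ·Cp) = 919.44/(6.99×2.15) = 61.18 K
T_out = -43.8 + 61.18 = 17.38 °C

T_out = 17.4 °C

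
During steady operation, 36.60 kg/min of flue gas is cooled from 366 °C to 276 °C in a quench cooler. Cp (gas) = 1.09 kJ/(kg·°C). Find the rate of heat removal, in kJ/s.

Q = ṁ·Cp·ΔT = 36.60 × 1.09 × (276 − 366) = -3590.5 kJ/min
Converting: 3590.5 / 60 s = 59.841 kW

Q_c = 59.8 kJ/s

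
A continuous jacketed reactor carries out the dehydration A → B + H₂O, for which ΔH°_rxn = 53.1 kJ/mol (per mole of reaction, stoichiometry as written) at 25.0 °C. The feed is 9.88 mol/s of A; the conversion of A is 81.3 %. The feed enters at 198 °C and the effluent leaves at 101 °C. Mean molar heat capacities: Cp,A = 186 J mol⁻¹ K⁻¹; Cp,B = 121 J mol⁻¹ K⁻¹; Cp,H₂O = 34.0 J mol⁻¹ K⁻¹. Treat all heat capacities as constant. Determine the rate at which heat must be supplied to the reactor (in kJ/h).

Extent of reaction ξ = 0.813 × 9.88 = 8.0324 mol/s
Reaction term: ξ·ΔH°_rxn = 8.0324 × 53.1 = 426.52 kJ/s
Sensible, feed 198→25 °C: -317.92 kJ/s
Outlet flows (mol/s): A 1.8476, B 8.0324, H₂O 8.0324
Sensible, products 25→101 °C: 120.74 kJ/s
Q = ΔH = 229.34 kJ/s = 229.34 kW
Heat supplied = 825640 kJ/h

Q_in = 826000 kJ/h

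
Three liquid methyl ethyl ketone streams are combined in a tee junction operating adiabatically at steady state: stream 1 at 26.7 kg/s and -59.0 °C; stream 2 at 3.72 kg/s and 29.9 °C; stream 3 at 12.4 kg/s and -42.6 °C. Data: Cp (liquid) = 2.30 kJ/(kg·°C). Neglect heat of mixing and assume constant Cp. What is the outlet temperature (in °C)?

No heat crosses the boundary, so H_out = H_in.
Σ ṁᵢCp,ᵢTᵢ = 26.7×2.30×-59.0 + 3.72×2.30×29.9 + 12.4×2.30×-42.6 = -4582.3
Σ ṁᵢCp,ᵢ = 26.7×2.30 + 3.72×2.30 + 12.4×2.30 = 98.486
T_out = -4582.3 / 98.486 = -46.528 °C

T_out = -46.5 °C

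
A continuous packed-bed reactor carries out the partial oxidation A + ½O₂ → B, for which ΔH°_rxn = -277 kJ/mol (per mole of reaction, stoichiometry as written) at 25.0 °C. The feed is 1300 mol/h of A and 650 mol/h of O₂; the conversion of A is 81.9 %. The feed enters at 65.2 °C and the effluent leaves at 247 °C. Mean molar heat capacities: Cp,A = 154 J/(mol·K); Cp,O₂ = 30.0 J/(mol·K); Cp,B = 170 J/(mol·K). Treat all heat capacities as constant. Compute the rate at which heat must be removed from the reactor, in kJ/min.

Extent of reaction ξ = 0.819 × 1300 = 1064.7 mol/h
Reaction term: ξ·ΔH°_rxn = 1064.7 × -277 = -294920 kJ/h
Sensible, feed 65.2→25 °C: -8831.9 kJ/h
Outlet flows (mol/h): A 235.3, O₂ 117.65, B 1064.7
Sensible, products 25→247 °C: 49010 kJ/h
Q = ΔH = -254740 kJ/h = -70.762 kW
Heat removed = 4245.7 kJ/min

Q_out = 4250 kJ/min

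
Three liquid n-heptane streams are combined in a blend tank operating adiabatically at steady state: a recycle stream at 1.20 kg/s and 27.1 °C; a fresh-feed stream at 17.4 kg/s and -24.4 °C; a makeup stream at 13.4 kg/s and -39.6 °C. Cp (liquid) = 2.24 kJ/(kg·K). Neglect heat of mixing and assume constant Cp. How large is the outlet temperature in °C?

T_out = -28.8 °C

Adiabatic, steady state ⇒ Σ ṁᵢCp,ᵢ(T_out − Tᵢ) = 0
T_out = Σ ṁᵢCp,ᵢTᵢ / Σ ṁᵢCp,ᵢ
      = -2066.8 / 71.68 = -28.834 °C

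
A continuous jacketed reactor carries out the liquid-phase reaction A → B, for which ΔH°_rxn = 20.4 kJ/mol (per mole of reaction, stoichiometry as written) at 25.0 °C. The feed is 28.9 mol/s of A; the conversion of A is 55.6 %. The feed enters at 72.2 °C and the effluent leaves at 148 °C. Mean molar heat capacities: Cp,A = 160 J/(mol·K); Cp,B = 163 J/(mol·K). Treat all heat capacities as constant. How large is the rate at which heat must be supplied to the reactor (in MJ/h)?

Q_in = 2460 MJ/h

Extent of reaction ξ = 0.556 × 28.9 = 16.068 mol/s
Reaction term: ξ·ΔH°_rxn = 16.068 × 20.4 = 327.8 kJ/s
Sensible, feed 72.2→25 °C: -218.25 kJ/s
Outlet flows (mol/s): A 12.832, B 16.068
Sensible, products 25→148 °C: 574.68 kJ/s
Q = ΔH = 684.22 kJ/s = 684.22 kW
Heat supplied = 2463.2 MJ/h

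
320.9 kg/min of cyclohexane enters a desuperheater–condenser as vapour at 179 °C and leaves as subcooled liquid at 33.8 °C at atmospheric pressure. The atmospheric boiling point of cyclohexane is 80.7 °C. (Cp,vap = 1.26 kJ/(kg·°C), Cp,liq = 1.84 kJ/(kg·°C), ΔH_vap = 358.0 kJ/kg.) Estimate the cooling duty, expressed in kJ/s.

vapour 179→80.7 °C: -123.86 kJ/kg
condensation at 80.7 °C: -358 kJ/kg
liquid 80.7→33.8 °C: -86.296 kJ/kg
Δh = -123.86 + -358 + -86.296 = -568.15 kJ/kg
Q = ṁ·Δh = 320.9 kg/min × -568.15 kJ/kg = -182320 kJ/min
|Q| = 3038.7 kW

Q_c = 3040 kJ/s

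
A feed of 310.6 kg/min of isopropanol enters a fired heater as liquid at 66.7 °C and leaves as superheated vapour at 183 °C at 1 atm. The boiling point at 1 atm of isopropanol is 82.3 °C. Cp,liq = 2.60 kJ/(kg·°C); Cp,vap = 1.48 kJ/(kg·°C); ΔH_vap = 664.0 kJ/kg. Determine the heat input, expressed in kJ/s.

liquid 66.7→82.3 °C: 40.56 kJ/kg
vaporisation at 82.3 °C: 664 kJ/kg
vapour 82.3→183 °C: 149.04 kJ/kg
Δh = 40.56 + 664 + 149.04 = 853.6 kJ/kg
Q = ṁ·Δh = 310.6 kg/min × 853.6 kJ/kg = 265130 kJ/min
|Q| = 4418.8 kW

Q = 4420 kJ/s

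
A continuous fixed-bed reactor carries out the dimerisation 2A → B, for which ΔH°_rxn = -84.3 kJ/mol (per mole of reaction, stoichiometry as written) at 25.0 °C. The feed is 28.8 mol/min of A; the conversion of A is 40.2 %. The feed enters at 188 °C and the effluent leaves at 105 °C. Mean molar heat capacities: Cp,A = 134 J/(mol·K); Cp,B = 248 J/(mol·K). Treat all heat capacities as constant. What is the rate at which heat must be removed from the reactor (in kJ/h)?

Extent of reaction ξ = 0.402 × 28.8 / 2 = 5.7888 mol/min
Reaction term: ξ·ΔH°_rxn = 5.7888 × -84.3 = -488 kJ/min
Sensible, feed 188→25 °C: -629.05 kJ/min
Outlet flows (mol/min): A 17.222, B 5.7888
Sensible, products 25→105 °C: 299.47 kJ/min
Q = ΔH = -817.57 kJ/min = -13.626 kW
Heat removed = 49054 kJ/h

Q_out = 49100 kJ/h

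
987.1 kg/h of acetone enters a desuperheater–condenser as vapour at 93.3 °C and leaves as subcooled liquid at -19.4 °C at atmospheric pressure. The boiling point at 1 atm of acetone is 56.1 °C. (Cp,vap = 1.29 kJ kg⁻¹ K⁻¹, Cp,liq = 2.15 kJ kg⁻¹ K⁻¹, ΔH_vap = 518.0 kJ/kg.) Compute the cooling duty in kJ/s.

Q_c = 200 kJ/s

vapour 93.3→56.1 °C: -47.988 kJ/kg
condensation at 56.1 °C: -518 kJ/kg
liquid 56.1→-19.4 °C: -162.32 kJ/kg
Δh = -47.988 + -518 + -162.32 = -728.31 kJ/kg
Q = ṁ·Δh = 987.1 kg/h × -728.31 kJ/kg = -718920 kJ/h
|Q| = 199.7 kW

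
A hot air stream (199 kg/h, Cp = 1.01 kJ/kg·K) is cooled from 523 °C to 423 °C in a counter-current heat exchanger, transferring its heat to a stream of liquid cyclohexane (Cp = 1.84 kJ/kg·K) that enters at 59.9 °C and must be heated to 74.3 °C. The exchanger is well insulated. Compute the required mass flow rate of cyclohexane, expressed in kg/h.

Heat released by hot stream: Q = 199 × 1.01 × (523 − 423) = 20099 kJ/h
Energy balance on cold side (adiabatic exchanger): Q = ṁ_c·Cp_c·(T_c,out − T_c,in)
ṁ_c = 20099 / [1.84 × (74.3 − 59.9)] = 758.57 kg/h

ṁ_c = 759 kg/h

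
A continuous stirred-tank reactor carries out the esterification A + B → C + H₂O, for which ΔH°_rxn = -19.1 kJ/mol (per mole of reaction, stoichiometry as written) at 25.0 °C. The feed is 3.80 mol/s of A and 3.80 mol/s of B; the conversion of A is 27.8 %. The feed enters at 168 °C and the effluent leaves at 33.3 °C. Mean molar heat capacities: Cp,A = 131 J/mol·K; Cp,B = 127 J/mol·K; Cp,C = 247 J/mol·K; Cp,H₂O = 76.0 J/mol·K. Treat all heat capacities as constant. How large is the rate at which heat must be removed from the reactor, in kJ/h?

Q_out = 546000 kJ/h

Extent of reaction ξ = 0.278 × 3.80 = 1.0564 mol/s
Reaction term: ξ·ΔH°_rxn = 1.0564 × -19.1 = -20.177 kJ/s
Sensible, feed 168→25 °C: -140.2 kJ/s
Outlet flows (mol/s): A 2.7436, B 2.7436, C 1.0564, H₂O 1.0564
Sensible, products 25→33.3 °C: 8.7072 kJ/s
Q = ΔH = -151.67 kJ/s = -151.67 kW
Heat removed = 546000 kJ/h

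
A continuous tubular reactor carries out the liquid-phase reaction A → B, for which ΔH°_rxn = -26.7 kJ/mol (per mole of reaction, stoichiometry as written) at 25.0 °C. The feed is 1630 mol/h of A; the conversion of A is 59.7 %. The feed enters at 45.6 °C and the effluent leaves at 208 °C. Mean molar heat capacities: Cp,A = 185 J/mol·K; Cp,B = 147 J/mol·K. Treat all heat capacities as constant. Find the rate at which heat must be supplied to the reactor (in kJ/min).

Q_in = 270 kJ/min

Extent of reaction ξ = 0.597 × 1630 = 973.11 mol/h
Reaction term: ξ·ΔH°_rxn = 973.11 × -26.7 = -25982 kJ/h
Sensible, feed 45.6→25 °C: -6211.9 kJ/h
Outlet flows (mol/h): A 656.89, B 973.11
Sensible, products 25→208 °C: 48417 kJ/h
Q = ΔH = 16223 kJ/h = 4.5063 kW
Heat supplied = 270.38 kJ/min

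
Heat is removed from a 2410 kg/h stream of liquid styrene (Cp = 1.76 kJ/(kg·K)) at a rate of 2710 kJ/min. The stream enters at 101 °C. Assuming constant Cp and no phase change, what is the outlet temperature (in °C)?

Q = 2710 kJ/min = 162600 kJ/h
ΔT = Q/(ṁ·Cp) = 162600/(2410×1.76) = 38.335 K
T_out = 101 − 38.335 = 62.665 °C

T_out = 62.7 °C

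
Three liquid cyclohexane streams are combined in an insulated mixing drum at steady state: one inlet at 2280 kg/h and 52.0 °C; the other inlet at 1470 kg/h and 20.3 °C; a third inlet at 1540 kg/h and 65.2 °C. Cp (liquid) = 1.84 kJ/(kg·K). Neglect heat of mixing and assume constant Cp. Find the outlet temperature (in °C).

Adiabatic, steady state ⇒ Σ ṁᵢCp,ᵢ(T_out − Tᵢ) = 0
Σ ṁᵢCp,ᵢTᵢ = 2280×1.84×52.0 + 1470×1.84×20.3 + 1540×1.84×65.2 = 457810
Σ ṁᵢCp,ᵢ = 2280×1.84 + 1470×1.84 + 1540×1.84 = 9733.6
T_out = 457810 / 9733.6 = 47.034 °C

T_out = 47.0 °C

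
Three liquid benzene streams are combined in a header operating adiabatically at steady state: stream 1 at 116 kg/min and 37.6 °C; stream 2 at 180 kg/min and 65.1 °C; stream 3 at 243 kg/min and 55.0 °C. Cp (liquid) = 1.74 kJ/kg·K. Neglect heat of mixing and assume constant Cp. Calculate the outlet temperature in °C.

T_out = 54.6 °C

Adiabatic, steady state ⇒ Σ ṁᵢCp,ᵢ(T_out − Tᵢ) = 0
Σ ṁᵢCp,ᵢTᵢ = 116×1.74×37.6 + 180×1.74×65.1 + 243×1.74×55.0 = 51234
Σ ṁᵢCp,ᵢ = 116×1.74 + 180×1.74 + 243×1.74 = 937.86
T_out = 51234 / 937.86 = 54.628 °C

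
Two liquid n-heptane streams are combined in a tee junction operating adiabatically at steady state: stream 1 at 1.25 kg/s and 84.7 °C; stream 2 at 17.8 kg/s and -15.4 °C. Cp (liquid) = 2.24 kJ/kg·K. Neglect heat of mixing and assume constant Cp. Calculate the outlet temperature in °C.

Adiabatic, steady state ⇒ Σ ṁᵢCp,ᵢ(T_out − Tᵢ) = 0
T_out = Σ ṁᵢCp,ᵢTᵢ / Σ ṁᵢCp,ᵢ
      = -376.87 / 42.672 = -8.8318 °C

T_out = -8.83 °C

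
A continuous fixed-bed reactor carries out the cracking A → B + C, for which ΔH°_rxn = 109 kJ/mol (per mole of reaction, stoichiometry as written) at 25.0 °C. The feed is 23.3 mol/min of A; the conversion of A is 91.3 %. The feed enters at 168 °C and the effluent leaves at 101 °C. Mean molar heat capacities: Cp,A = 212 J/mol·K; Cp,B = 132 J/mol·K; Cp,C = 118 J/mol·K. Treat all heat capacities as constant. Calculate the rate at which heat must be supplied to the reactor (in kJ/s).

Q_in = 34.2 kJ/s

Extent of reaction ξ = 0.913 × 23.3 = 21.273 mol/min
Reaction term: ξ·ΔH°_rxn = 21.273 × 109 = 2318.7 kJ/min
Sensible, feed 168→25 °C: -706.36 kJ/min
Outlet flows (mol/min): A 2.0271, B 21.273, C 21.273
Sensible, products 25→101 °C: 436.85 kJ/min
Q = ΔH = 2049.2 kJ/min = 34.154 kW
Heat supplied = 34.154 kJ/s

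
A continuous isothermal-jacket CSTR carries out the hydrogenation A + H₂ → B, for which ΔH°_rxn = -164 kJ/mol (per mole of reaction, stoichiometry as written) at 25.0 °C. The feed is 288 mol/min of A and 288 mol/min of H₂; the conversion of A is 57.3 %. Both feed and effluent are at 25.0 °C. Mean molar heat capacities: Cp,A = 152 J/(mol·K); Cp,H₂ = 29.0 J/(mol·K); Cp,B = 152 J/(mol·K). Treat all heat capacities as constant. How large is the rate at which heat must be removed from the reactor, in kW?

Q_out = 451 kW

Extent of reaction ξ = 0.573 × 288 = 165.02 mol/min
Reaction term: ξ·ΔH°_rxn = 165.02 × -164 = -27064 kJ/min
Q = ΔH = -27064 kJ/min = -451.07 kW
Heat removed = 451.07 kW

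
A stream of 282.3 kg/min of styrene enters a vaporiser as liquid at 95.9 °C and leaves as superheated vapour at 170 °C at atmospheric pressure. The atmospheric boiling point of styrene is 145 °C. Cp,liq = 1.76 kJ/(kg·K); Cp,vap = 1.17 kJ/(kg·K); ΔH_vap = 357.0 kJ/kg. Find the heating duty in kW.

Q = 2220 kW

liquid 95.9→145 °C: 86.416 kJ/kg
vaporisation at 145 °C: 357 kJ/kg
vapour 145→170 °C: 29.25 kJ/kg
Δh = 86.416 + 357 + 29.25 = 472.67 kJ/kg
Q = ṁ·Δh = 282.3 kg/min × 472.67 kJ/kg = 133430 kJ/min
|Q| = 2223.9 kW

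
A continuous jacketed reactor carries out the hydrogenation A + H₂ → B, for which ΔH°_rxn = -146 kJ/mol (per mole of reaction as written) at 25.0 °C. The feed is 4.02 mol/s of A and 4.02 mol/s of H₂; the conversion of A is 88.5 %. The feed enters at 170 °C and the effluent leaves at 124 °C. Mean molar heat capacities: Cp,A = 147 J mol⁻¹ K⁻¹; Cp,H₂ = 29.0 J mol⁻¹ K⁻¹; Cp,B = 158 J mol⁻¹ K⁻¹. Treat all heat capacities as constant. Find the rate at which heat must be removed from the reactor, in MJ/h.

Extent of reaction ξ = 0.885 × 4.02 = 3.5577 mol/s
Reaction term: ξ·ΔH°_rxn = 3.5577 × -146 = -519.42 kJ/s
Sensible, feed 170→25 °C: -102.59 kJ/s
Outlet flows (mol/s): A 0.4623, H₂ 0.4623, B 3.5577
Sensible, products 25→124 °C: 63.705 kJ/s
Q = ΔH = -558.31 kJ/s = -558.31 kW
Heat removed = 2009.9 MJ/h

Q_out = 2010 MJ/h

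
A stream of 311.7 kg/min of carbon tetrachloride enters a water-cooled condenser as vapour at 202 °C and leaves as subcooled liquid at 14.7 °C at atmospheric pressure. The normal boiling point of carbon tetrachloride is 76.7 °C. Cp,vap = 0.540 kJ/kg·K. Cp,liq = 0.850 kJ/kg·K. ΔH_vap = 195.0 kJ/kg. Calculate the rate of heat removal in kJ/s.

vapour 202→76.7 °C: -67.662 kJ/kg
condensation at 76.7 °C: -195 kJ/kg
liquid 76.7→14.7 °C: -52.7 kJ/kg
Δh = -67.662 + -195 + -52.7 = -315.36 kJ/kg
Q = ṁ·Δh = 311.7 kg/min × -315.36 kJ/kg = -98298 kJ/min
|Q| = 1638.3 kW

Q_c = 1640 kJ/s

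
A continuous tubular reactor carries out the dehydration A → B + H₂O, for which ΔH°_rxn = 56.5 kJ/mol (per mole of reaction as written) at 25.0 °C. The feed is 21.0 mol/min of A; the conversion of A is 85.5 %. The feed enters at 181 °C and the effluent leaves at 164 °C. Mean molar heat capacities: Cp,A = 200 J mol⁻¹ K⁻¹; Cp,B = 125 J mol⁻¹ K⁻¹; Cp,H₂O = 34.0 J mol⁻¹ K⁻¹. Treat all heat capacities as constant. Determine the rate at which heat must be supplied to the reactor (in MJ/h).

Q_in = 50.4 MJ/h

Extent of reaction ξ = 0.855 × 21.0 = 17.955 mol/min
Reaction term: ξ·ΔH°_rxn = 17.955 × 56.5 = 1014.5 kJ/min
Sensible, feed 181→25 °C: -655.2 kJ/min
Outlet flows (mol/min): A 3.045, B 17.955, H₂O 17.955
Sensible, products 25→164 °C: 481.47 kJ/min
Q = ΔH = 840.73 kJ/min = 14.012 kW
Heat supplied = 50.444 MJ/h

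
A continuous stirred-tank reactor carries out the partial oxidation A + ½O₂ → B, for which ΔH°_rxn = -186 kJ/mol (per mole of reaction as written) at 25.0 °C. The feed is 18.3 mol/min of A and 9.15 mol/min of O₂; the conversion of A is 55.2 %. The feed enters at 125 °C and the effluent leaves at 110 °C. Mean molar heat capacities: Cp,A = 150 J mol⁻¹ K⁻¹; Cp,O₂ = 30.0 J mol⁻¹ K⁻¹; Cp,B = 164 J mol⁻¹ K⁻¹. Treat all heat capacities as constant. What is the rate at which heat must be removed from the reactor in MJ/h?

Extent of reaction ξ = 0.552 × 18.3 = 10.102 mol/min
Reaction term: ξ·ΔH°_rxn = 10.102 × -186 = -1878.9 kJ/min
Sensible, feed 125→25 °C: -301.95 kJ/min
Outlet flows (mol/min): A 8.1984, O₂ 4.0992, B 10.102
Sensible, products 25→110 °C: 255.8 kJ/min
Q = ΔH = -1925 kJ/min = -32.084 kW
Heat removed = 115.5 MJ/h

Q_out = 116 MJ/h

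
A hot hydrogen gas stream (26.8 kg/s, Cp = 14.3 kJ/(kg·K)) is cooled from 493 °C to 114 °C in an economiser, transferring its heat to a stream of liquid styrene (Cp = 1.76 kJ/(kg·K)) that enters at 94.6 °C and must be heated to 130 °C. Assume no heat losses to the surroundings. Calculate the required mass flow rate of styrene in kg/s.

Heat released by hot stream: Q = 26.8 × 14.3 × (493 − 114) = 145250 kJ/s
Energy balance on cold side (adiabatic exchanger): Q = ṁ_c·Cp_c·(T_c,out − T_c,in)
ṁ_c = 145250 / [1.76 × (130 − 94.6)] = 2331.3 kg/s

ṁ_c = 2330 kg/s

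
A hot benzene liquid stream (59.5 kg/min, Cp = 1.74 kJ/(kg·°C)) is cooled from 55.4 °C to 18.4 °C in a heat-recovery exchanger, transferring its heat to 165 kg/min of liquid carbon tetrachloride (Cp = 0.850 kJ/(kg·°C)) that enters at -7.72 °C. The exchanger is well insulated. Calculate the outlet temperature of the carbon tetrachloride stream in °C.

Heat released by hot stream: Q = 59.5 × 1.74 × (55.4 − 18.4) = 3830.6 kJ/min
Energy balance on cold side (adiabatic exchanger): Q = ṁ_c·Cp_c·(T_c,out − T_c,in)
T_c,out = -7.72 + 3830.6/(165 × 0.850) = 19.593 °C

T_c,out = 19.6 °C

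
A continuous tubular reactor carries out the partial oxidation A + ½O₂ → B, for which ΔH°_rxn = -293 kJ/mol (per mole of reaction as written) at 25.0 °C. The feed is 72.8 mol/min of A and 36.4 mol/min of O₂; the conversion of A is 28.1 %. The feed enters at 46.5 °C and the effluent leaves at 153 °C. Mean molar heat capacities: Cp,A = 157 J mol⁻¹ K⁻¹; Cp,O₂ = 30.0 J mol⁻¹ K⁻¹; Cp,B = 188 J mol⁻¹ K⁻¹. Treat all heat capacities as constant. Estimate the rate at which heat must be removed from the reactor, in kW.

Extent of reaction ξ = 0.281 × 72.8 = 20.457 mol/min
Reaction term: ξ·ΔH°_rxn = 20.457 × -293 = -5993.8 kJ/min
Sensible, feed 46.5→25 °C: -269.21 kJ/min
Outlet flows (mol/min): A 52.343, O₂ 26.172, B 20.457
Sensible, products 25→153 °C: 1644.7 kJ/min
Q = ΔH = -4618.4 kJ/min = -76.973 kW
Heat removed = 76.973 kW

Q_out = 77.0 kW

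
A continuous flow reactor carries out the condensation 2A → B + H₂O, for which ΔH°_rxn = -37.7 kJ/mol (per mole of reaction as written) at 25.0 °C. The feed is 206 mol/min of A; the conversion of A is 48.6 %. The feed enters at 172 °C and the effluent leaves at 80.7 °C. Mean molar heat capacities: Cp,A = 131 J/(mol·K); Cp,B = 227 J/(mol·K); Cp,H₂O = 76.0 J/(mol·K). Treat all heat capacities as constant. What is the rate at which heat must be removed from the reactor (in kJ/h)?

Extent of reaction ξ = 0.486 × 206 / 2 = 50.058 mol/min
Reaction term: ξ·ΔH°_rxn = 50.058 × -37.7 = -1887.2 kJ/min
Sensible, feed 172→25 °C: -3966.9 kJ/min
Outlet flows (mol/min): A 105.88, B 50.058, H₂O 50.058
Sensible, products 25→80.7 °C: 1617.4 kJ/min
Q = ΔH = -4236.7 kJ/min = -70.612 kW
Heat removed = 254200 kJ/h

Q_out = 254000 kJ/h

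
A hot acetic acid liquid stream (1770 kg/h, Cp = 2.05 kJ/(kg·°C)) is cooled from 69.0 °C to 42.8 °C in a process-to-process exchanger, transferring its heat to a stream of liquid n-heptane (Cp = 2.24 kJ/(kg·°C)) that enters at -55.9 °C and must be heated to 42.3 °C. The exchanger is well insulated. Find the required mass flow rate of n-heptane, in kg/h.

Heat released by hot stream: Q = 1770 × 2.05 × (69.0 − 42.8) = 95067 kJ/h
Energy balance on cold side (adiabatic exchanger): Q = ṁ_c·Cp_c·(T_c,out − T_c,in)
ṁ_c = 95067 / [2.24 × (42.3 − -55.9)] = 432.18 kg/h

ṁ_c = 432 kg/h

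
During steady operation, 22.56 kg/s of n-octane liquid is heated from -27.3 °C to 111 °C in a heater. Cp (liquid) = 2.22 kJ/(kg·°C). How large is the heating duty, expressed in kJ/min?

Q = 416000 kJ/min

Q = ṁ·Cp·ΔT = 22.56 × 2.22 × (111 − -27.3) = 6926.5 kJ/s
Heating duty = 415590 kJ/min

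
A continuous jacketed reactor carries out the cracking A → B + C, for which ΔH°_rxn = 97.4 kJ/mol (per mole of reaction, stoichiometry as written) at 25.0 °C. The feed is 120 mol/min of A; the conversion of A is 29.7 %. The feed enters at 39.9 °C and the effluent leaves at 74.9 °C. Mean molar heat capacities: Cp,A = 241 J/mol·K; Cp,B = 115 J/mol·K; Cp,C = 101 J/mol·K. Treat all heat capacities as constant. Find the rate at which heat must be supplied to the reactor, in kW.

Q_in = 74.0 kW

Extent of reaction ξ = 0.297 × 120 = 35.64 mol/min
Reaction term: ξ·ΔH°_rxn = 35.64 × 97.4 = 3471.3 kJ/min
Sensible, feed 39.9→25 °C: -430.91 kJ/min
Outlet flows (mol/min): A 84.36, B 35.64, C 35.64
Sensible, products 25→74.9 °C: 1398.6 kJ/min
Q = ΔH = 4439.1 kJ/min = 73.985 kW
Heat supplied = 73.985 kW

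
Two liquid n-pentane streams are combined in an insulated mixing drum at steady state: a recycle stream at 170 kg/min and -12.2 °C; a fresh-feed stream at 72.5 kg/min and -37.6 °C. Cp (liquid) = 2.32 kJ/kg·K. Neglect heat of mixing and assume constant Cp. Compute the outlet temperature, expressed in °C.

No heat crosses the boundary, so H_out = H_in.
Σ ṁᵢCp,ᵢTᵢ = 170×2.32×-12.2 + 72.5×2.32×-37.6 = -11136
Σ ṁᵢCp,ᵢ = 170×2.32 + 72.5×2.32 = 562.6
T_out = -11136 / 562.6 = -19.794 °C

T_out = -19.8 °C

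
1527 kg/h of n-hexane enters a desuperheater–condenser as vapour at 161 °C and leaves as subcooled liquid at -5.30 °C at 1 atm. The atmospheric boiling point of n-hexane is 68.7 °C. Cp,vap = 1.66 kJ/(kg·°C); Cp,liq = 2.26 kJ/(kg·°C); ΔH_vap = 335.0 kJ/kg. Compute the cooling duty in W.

vapour 161→68.7 °C: -153.22 kJ/kg
condensation at 68.7 °C: -335 kJ/kg
liquid 68.7→-5.30 °C: -167.24 kJ/kg
Δh = -153.22 + -335 + -167.24 = -655.46 kJ/kg
Q = ṁ·Δh = 1527 kg/h × -655.46 kJ/kg = -1.0009e+06 kJ/h
|Q| = 278.02 kW = 278020 W

Q_c = 278000 W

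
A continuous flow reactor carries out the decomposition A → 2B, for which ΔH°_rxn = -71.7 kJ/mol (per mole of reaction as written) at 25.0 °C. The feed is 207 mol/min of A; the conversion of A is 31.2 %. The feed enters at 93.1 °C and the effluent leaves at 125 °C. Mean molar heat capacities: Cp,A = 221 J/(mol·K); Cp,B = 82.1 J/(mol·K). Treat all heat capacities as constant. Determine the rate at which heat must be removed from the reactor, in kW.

Q_out = 59.0 kW

Extent of reaction ξ = 0.312 × 207 = 64.584 mol/min
Reaction term: ξ·ΔH°_rxn = 64.584 × -71.7 = -4630.7 kJ/min
Sensible, feed 93.1→25 °C: -3115.4 kJ/min
Outlet flows (mol/min): A 142.42, B 129.17
Sensible, products 25→125 °C: 4207.9 kJ/min
Q = ΔH = -3538.2 kJ/min = -58.97 kW
Heat removed = 58.97 kW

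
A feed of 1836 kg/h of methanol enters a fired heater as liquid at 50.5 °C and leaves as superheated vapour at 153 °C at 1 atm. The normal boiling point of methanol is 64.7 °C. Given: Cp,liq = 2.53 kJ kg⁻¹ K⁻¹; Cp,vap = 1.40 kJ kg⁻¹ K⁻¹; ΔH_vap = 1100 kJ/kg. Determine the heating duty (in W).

Q = 642000 W

liquid 50.5→64.7 °C: 35.926 kJ/kg
vaporisation at 64.7 °C: 1100 kJ/kg
vapour 64.7→153 °C: 123.62 kJ/kg
Δh = 35.926 + 1100 + 123.62 = 1259.5 kJ/kg
Q = ṁ·Δh = 1836 kg/h × 1259.5 kJ/kg = 2.3125e+06 kJ/h
|Q| = 642.37 kW = 642370 W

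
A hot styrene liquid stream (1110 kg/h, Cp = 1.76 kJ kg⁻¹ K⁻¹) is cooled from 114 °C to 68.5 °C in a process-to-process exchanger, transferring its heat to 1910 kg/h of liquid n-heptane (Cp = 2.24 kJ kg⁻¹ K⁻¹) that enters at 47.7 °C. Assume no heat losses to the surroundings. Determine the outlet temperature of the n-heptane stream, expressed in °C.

T_c,out = 68.5 °C

Heat released by hot stream: Q = 1110 × 1.76 × (114 − 68.5) = 88889 kJ/h
Energy balance on cold side (adiabatic exchanger): Q = ṁ_c·Cp_c·(T_c,out − T_c,in)
T_c,out = 47.7 + 88889/(1910 × 2.24) = 68.476 °C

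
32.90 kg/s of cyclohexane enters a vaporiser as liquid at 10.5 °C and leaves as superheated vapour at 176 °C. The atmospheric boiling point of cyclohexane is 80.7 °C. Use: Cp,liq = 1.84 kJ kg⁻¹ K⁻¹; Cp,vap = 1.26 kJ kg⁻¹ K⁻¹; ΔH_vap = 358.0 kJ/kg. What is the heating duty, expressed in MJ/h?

Q = 71900 MJ/h

liquid 10.5→80.7 °C: 129.17 kJ/kg
vaporisation at 80.7 °C: 358 kJ/kg
vapour 80.7→176 °C: 120.08 kJ/kg
Δh = 129.17 + 358 + 120.08 = 607.25 kJ/kg
Q = ṁ·Δh = 32.90 kg/s × 607.25 kJ/kg = 19978 kJ/s
|Q| = 19978 kW = 71922 MJ/h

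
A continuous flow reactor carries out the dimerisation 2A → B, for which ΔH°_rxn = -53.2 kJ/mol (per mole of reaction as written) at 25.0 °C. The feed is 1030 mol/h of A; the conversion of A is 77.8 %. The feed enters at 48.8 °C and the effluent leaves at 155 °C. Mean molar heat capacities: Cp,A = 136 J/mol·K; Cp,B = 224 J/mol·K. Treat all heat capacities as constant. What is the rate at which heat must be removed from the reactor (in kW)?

Q_out = 2.48 kW

Extent of reaction ξ = 0.778 × 1030 / 2 = 400.67 mol/h
Reaction term: ξ·ΔH°_rxn = 400.67 × -53.2 = -21316 kJ/h
Sensible, feed 48.8→25 °C: -3333.9 kJ/h
Outlet flows (mol/h): A 228.66, B 400.67
Sensible, products 25→155 °C: 15710 kJ/h
Q = ΔH = -8939.3 kJ/h = -2.4831 kW
Heat removed = 2.4831 kW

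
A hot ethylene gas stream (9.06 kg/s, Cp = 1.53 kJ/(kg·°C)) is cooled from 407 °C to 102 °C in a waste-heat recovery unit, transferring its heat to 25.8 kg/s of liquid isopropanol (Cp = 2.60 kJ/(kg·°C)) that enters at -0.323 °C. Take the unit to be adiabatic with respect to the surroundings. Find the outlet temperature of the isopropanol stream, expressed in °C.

Heat released by hot stream: Q = 9.06 × 1.53 × (407 − 102) = 4227.8 kJ/s
Energy balance on cold side (adiabatic exchanger): Q = ṁ_c·Cp_c·(T_c,out − T_c,in)
T_c,out = -0.323 + 4227.8/(25.8 × 2.60) = 62.704 °C

T_c,out = 62.7 °C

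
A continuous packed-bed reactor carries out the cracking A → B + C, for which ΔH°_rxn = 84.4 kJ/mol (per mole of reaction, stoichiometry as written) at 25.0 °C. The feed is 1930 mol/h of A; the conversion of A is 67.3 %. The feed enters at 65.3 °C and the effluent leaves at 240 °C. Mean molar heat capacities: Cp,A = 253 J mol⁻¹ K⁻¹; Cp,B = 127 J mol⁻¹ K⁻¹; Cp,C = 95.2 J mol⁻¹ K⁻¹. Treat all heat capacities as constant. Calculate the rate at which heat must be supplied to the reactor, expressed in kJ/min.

Q_in = 3110 kJ/min

Extent of reaction ξ = 0.673 × 1930 = 1298.9 mol/h
Reaction term: ξ·ΔH°_rxn = 1298.9 × 84.4 = 109630 kJ/h
Sensible, feed 65.3→25 °C: -19678 kJ/h
Outlet flows (mol/h): A 631.11, B 1298.9, C 1298.9
Sensible, products 25→240 °C: 96381 kJ/h
Q = ΔH = 186330 kJ/h = 51.758 kW
Heat supplied = 3105.5 kJ/min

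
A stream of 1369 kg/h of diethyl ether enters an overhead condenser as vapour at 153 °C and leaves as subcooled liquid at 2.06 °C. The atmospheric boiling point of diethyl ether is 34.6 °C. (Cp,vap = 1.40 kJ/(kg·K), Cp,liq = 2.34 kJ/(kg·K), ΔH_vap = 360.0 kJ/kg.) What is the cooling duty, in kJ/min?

Q_c = 13700 kJ/min

vapour 153→34.6 °C: -165.76 kJ/kg
condensation at 34.6 °C: -360 kJ/kg
liquid 34.6→2.06 °C: -76.144 kJ/kg
Δh = -165.76 + -360 + -76.144 = -601.9 kJ/kg
Q = ṁ·Δh = 1369 kg/h × -601.9 kJ/kg = -824010 kJ/h
|Q| = 228.89 kW = 13733 kJ/min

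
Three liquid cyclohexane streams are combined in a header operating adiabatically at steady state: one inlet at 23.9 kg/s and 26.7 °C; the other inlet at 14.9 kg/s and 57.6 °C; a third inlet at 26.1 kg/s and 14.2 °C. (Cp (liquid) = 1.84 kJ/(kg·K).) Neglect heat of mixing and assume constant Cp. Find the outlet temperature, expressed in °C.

Energy balance with Q = 0: Σ ṁᵢCp,ᵢ(T_out − Tᵢ) = 0
Σ ṁᵢCp,ᵢTᵢ = 23.9×1.84×26.7 + 14.9×1.84×57.6 + 26.1×1.84×14.2 = 3435.3
Σ ṁᵢCp,ᵢ = 23.9×1.84 + 14.9×1.84 + 26.1×1.84 = 119.42
T_out = 3435.3 / 119.42 = 28.767 °C

T_out = 28.8 °C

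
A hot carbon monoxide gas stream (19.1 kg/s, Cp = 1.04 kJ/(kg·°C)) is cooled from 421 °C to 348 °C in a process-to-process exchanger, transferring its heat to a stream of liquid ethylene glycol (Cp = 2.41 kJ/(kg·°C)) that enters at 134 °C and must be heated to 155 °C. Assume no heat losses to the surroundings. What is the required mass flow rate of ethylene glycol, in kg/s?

Heat released by hot stream: Q = 19.1 × 1.04 × (421 − 348) = 1450.1 kJ/s
Energy balance on cold side (adiabatic exchanger): Q = ṁ_c·Cp_c·(T_c,out − T_c,in)
ṁ_c = 1450.1 / [2.41 × (155 − 134)] = 28.652 kg/s

ṁ_c = 28.7 kg/s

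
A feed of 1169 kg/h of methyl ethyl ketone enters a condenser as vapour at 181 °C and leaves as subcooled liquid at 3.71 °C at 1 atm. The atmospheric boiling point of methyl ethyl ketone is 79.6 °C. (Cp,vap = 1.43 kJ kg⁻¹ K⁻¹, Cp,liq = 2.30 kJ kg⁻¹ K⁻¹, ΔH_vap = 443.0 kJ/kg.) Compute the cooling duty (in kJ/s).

Q_c = 248 kJ/s

vapour 181→79.6 °C: -145 kJ/kg
condensation at 79.6 °C: -443 kJ/kg
liquid 79.6→3.71 °C: -174.55 kJ/kg
Δh = -145 + -443 + -174.55 = -762.55 kJ/kg
Q = ṁ·Δh = 1169 kg/h × -762.55 kJ/kg = -891420 kJ/h
|Q| = 247.62 kW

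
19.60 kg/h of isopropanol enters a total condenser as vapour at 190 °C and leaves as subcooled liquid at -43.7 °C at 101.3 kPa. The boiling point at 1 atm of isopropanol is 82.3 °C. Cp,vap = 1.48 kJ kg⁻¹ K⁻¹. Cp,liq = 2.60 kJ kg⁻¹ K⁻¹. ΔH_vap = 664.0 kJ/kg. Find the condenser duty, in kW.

vapour 190→82.3 °C: -159.4 kJ/kg
condensation at 82.3 °C: -664 kJ/kg
liquid 82.3→-43.7 °C: -327.6 kJ/kg
Δh = -159.4 + -664 + -327.6 = -1151 kJ/kg
Q = ṁ·Δh = 19.60 kg/h × -1151 kJ/kg = -22560 kJ/h
|Q| = 6.2665 kW

Q_c = 6.27 kW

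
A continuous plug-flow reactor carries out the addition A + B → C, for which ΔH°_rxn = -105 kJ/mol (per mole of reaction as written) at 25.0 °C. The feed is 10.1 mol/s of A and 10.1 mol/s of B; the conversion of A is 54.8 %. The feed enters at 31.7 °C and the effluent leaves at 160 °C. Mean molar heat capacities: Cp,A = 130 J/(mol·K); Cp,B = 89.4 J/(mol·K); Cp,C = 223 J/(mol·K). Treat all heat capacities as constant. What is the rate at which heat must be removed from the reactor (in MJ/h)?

Extent of reaction ξ = 0.548 × 10.1 = 5.5348 mol/s
Reaction term: ξ·ΔH°_rxn = 5.5348 × -105 = -581.15 kJ/s
Sensible, feed 31.7→25 °C: -14.847 kJ/s
Outlet flows (mol/s): A 4.5652, B 4.5652, C 5.5348
Sensible, products 25→160 °C: 301.84 kJ/s
Q = ΔH = -294.16 kJ/s = -294.16 kW
Heat removed = 1059 MJ/h

Q_out = 1060 MJ/h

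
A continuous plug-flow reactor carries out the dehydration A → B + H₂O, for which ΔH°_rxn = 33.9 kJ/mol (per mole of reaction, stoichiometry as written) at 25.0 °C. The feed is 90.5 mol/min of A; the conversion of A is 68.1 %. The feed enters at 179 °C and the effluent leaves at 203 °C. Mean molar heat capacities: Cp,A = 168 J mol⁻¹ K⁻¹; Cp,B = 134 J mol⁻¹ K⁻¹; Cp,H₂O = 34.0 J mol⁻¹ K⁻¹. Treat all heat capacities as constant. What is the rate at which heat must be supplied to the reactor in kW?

Q_in = 40.9 kW

Extent of reaction ξ = 0.681 × 90.5 = 61.631 mol/min
Reaction term: ξ·ΔH°_rxn = 61.631 × 33.9 = 2089.3 kJ/min
Sensible, feed 179→25 °C: -2341.4 kJ/min
Outlet flows (mol/min): A 28.869, B 61.631, H₂O 61.631
Sensible, products 25→203 °C: 2706.3 kJ/min
Q = ΔH = 2454.2 kJ/min = 40.903 kW
Heat supplied = 40.903 kW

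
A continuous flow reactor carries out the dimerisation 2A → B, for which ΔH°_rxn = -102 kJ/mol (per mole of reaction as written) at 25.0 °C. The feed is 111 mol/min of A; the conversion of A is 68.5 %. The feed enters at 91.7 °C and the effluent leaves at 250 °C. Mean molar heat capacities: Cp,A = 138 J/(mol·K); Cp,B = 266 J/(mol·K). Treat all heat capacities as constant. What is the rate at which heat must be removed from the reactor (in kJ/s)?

Extent of reaction ξ = 0.685 × 111 / 2 = 38.018 mol/min
Reaction term: ξ·ΔH°_rxn = 38.018 × -102 = -3877.8 kJ/min
Sensible, feed 91.7→25 °C: -1021.7 kJ/min
Outlet flows (mol/min): A 34.965, B 38.018
Sensible, products 25→250 °C: 3361 kJ/min
Q = ΔH = -1538.5 kJ/min = -25.641 kW
Heat removed = 25.641 kJ/s

Q_out = 25.6 kJ/s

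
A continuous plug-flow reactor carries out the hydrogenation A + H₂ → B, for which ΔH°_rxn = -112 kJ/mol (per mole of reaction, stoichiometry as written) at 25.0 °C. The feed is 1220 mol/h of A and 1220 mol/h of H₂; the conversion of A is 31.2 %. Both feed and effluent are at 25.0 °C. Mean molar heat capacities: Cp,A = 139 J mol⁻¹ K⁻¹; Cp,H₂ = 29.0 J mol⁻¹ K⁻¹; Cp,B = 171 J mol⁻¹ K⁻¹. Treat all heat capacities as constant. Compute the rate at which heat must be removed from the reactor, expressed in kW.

Q_out = 11.8 kW

Extent of reaction ξ = 0.312 × 1220 = 380.64 mol/h
Reaction term: ξ·ΔH°_rxn = 380.64 × -112 = -42632 kJ/h
Q = ΔH = -42632 kJ/h = -11.842 kW
Heat removed = 11.842 kW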